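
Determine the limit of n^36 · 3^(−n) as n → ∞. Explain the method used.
lim = 0

Exponentials with base > 1 dominate every fixed polynomial: for any fixed c, n^c / 3^n → 0 as n → ∞ (e.g. by the ratio test, or by writing 3^n = e^(n ln 3) and noting e^(n ln 3) / n^c → ∞). Hence n^36 · 3^(−n) = n^36 / 3^n → 0.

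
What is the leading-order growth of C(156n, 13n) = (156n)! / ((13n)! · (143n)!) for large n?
C(156n, 13n) ~ (8916100448256/285311670611)^(13n) · sqrt(6/(11π·13n))

Write N = 13n. Apply Stirling to each factorial:
  (12N)! ~ sqrt(2π·12N) · (12N/e)^(12N),
  N! ~ sqrt(2π N) · (N/e)^N,
  (11N)! ~ sqrt(2π·11N) · (11N/e)^(11N).
The exponential factors combine to (12N)^(12N) / (N^N · (11N)^(11N)) = 12^(12N)/11^(11N) = (12^12/11^11)^N = (8916100448256/285311670611)^N.
The square-root prefactors combine to sqrt(2π·12N) / (sqrt(2π N)·sqrt(2π·11N)) = sqrt(12 / (2π·11·N)) = sqrt(6/(11π·13n)).
Substituting N = 13n: C(156n, 13n) ~ (8916100448256/285311670611)^(13n) · sqrt(6/(11π·13n)).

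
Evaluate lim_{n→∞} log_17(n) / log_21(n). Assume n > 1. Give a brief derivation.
lim = ln(21) / ln(17) = log_17(21)

Change of base: log_17(n) = ln n / ln 17 and log_21(n) = ln n / ln 21. The ratio is (ln n / ln 17) · (ln 21 / ln n) = ln 21 / ln 17, a constant independent of n. So the limit is ln 21 / ln 17 = log_17(21).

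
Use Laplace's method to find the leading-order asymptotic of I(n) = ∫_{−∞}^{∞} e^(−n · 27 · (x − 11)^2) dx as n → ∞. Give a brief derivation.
I(n) = sqrt(π/(27n))

Here φ(x) = 27 · (x − 11)^2 has its unique minimum at x* = 11 with φ(x*) = 0 and φ''(x*) = 54. Laplace's method gives
  I(n) ~ e^(−n φ(x*)) · sqrt(2π / (n · φ''(x*))) = sqrt(2π / (54n)) = sqrt(π/(27n)).
This is exact: substituting u = (x − 11)·sqrt(27n) gives I(n) = (1/sqrt(27n)) ∫_{−∞}^{∞} e^(−u^2) du = sqrt(π/(27n)).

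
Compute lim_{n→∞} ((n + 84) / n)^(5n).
lim = e^420

Rewrite as (1 + 84/n)^(5n). By the standard limit (1 + x/n)^n → e^x, we have (1 + 84/n)^n → e^84, and raising to the 5th power gives e^420.
More precisely, ln[(1 + 84/n)^(5n)] = 5n · ln(1 + 84/n) = 5n · (84/n + O(1/n^2)) = 420 + O(1/n) → 420.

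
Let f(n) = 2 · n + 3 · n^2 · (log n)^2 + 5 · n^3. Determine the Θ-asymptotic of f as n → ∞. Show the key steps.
f(n) ∈ Θ(n^3)

Compare the terms by growth order. For large n, n^a · (log n)^b dominates n^a' · (log n)^b' iff a > a', or (a = a' and b > b'). Ranking the 3 terms shows the dominant one is 5 · n^3. Hence f(n) ∈ Θ(n^3).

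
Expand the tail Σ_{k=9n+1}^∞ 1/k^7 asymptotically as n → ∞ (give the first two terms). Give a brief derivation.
Σ_{k>9n} 1/k^7 = 1/(6 · (9n)^6) − 1/(2 · (9n)^7) + O(1/(9n)^8)

Compare to the integral: ∫_{9n}^∞ x^(−7) dx = [−x^(−6)/6]_{9n}^∞ = 1/((7−1)·(9n)^6). The Euler-Maclaurin correction adds −f(9n)/2 = −1/(2·(9n)^7). Euler-Maclaurin then gives
  Σ_{k>9n} 1/k^7 = ∫_{9n}^∞ dx/x^7 − 1/(2·(9n)^7) + O(1/(9n)^8).
(Equivalently this is ζ(7) − Σ_{k≤9n} 1/k^7.)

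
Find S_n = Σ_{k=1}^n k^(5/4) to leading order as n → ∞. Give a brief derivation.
S_n ~ (4/9) · n^(9/4)

Integral comparison: Σ_{k=1}^n k^(5/4) = ∫_0^n x^(5/4) dx + O(n^(5/4)). The integral is n^(1 + 5/4) / (1 + 5/4) = n^((5+4)/4) / ((5+4)/4) = (4/9) · n^(9/4).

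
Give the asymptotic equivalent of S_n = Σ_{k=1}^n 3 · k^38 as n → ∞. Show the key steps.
S_n ~ n^39 / 13

By integral comparison (Euler-Maclaurin), Σ_{k=1}^n 3 · k^38 = 3 · ∫_0^n x^38 dx + O(n^38) = 3 · n^39/39 = n^39 / 13 + O(n^38). (Equivalently, Faulhaber's formula gives the same leading term.)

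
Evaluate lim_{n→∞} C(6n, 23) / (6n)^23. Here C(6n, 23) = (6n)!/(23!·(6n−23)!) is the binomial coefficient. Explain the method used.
lim = 1/23! = 1/25852016738884976640000

With N = 6n → ∞: C(N, 23) / N^23 = [N(N−1)…(N−22)] / (23! · N^23) = (1/23!) · 1 · (1 − 1/(6n)) · … · (1 − 22/(6n)). Each factor → 1 as N → ∞, so the limit is 1/23! = 1/25852016738884976640000.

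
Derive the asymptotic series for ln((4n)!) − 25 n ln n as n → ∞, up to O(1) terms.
ln((4n)!) − 25 n ln n = −21 n ln n + 4(ln 4 − 1) n + (1/2) ln(2π·4n) + O(1/n)

Stirling: ln((4n)!) = 4n ln(4n) − 4n + (1/2) ln(2π·4n) + O(1/n).
Expand 4n ln(4n) = 4n (ln n + ln 4) = 4n ln n + 4n ln 4.
Subtract 25n ln n: leading term is (4 − 25) n ln n = −21 n ln n. The next term is 4n ln 4 − 4n = 4(ln 4 − 1) n. Then the (1/2) ln(2π·4n) correction.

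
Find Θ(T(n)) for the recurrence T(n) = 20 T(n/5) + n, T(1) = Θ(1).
T(n) = Θ(n^(log_5 20))

Master theorem: compare f(n) = n to n^(log_5 20) where log_5 20 ≈ 1.861. Since 1 < log_5 20, we have f(n) = O(n^(log_5 20 − ε)) for some ε > 0 — Case 1. Hence T(n) = Θ(n^(log_5 20)).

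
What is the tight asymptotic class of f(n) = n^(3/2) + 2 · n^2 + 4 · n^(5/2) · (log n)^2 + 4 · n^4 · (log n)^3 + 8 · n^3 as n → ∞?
f(n) ∈ Θ(n^4 · (log n)^3)

Compare the terms by growth order. For large n, n^a · (log n)^b dominates n^a' · (log n)^b' iff a > a', or (a = a' and b > b'). Ranking the 5 terms shows the dominant one is 4 · n^4 · (log n)^3. Hence f(n) ∈ Θ(n^4 · (log n)^3).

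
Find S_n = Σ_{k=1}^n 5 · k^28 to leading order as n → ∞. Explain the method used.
S_n ~ 5 · n^29 / 29

By integral comparison (Euler-Maclaurin), Σ_{k=1}^n 5 · k^28 = 5 · ∫_0^n x^28 dx + O(n^28) = 5 · n^29/29 + O(n^28). (Equivalently, Faulhaber's formula gives the same leading term.)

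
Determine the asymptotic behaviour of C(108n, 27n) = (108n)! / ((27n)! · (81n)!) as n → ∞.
C(108n, 27n) ~ (256/27)^(27n) · sqrt(2/(3π·27n))

Write N = 27n. Apply Stirling to each factorial:
  (4N)! ~ sqrt(2π·4N) · (4N/e)^(4N),
  N! ~ sqrt(2π N) · (N/e)^N,
  (3N)! ~ sqrt(2π·3N) · (3N/e)^(3N).
The exponential factors combine to (4N)^(4N) / (N^N · (3N)^(3N)) = 4^(4N)/3^(3N) = (4^4/3^3)^N = (256/27)^N.
The square-root prefactors combine to sqrt(2π·4N) / (sqrt(2π N)·sqrt(2π·3N)) = sqrt(4 / (2π·3·N)) = sqrt(2/(3π·27n)).
Substituting N = 27n: C(108n, 27n) ~ (256/27)^(27n) · sqrt(2/(3π·27n)).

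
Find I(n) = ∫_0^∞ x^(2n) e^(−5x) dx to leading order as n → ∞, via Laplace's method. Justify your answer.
I(n) ~ (sqrt(2π·2n) / 5) · (2n/(5e))^(2n)

Write the integrand as exp(2n ln x − 5x) and set f(x) = 2n ln x − 5x. Then f'(x) = 2n/x − 5 = 0 at x* = 2n/5, and f''(x*) = −2n/x*^2 = −5^2/(2n). Laplace's method (interior maximum) gives
  I(n) ~ e^(f(x*)) · sqrt(2π / |f''(x*)|)
        = exp(2n ln(2n/5) − 2n) · sqrt(2π · 2n / 5^2)
        = (2n/5)^(2n) e^(−2n) · sqrt(2π·2n) / 5
        = (sqrt(2π·2n) / 5) · (2n/(5e))^(2n).
This matches Γ(2n+1)/5^(2n+1) with Stirling applied to Γ.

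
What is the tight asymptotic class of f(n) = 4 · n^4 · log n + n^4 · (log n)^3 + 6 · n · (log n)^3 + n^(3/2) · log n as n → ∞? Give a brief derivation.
f(n) ∈ Θ(n^4 · (log n)^3)

Compare the terms by growth order. For large n, n^a · (log n)^b dominates n^a' · (log n)^b' iff a > a', or (a = a' and b > b'). Ranking the 4 terms shows the dominant one is n^4 · (log n)^3. Hence f(n) ∈ Θ(n^4 · (log n)^3).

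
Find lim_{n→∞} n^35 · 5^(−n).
lim = 0

Exponentials with base > 1 dominate every fixed polynomial: for any fixed c, n^c / 5^n → 0 as n → ∞ (e.g. by the ratio test, or by writing 5^n = e^(n ln 5) and noting e^(n ln 5) / n^c → ∞). Hence n^35 · 5^(−n) = n^35 / 5^n → 0.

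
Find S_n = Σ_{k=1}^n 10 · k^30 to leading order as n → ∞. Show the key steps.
S_n ~ 10 · n^31 / 31

By integral comparison (Euler-Maclaurin), Σ_{k=1}^n 10 · k^30 = 10 · ∫_0^n x^30 dx + O(n^30) = 10 · n^31/31 + O(n^30). (Equivalently, Faulhaber's formula gives the same leading term.)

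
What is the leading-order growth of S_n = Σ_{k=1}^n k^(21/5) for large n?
S_n ~ (5/26) · n^(26/5)

Integral comparison: Σ_{k=1}^n k^(21/5) = ∫_0^n x^(21/5) dx + O(n^(21/5)). The integral is n^(1 + 21/5) / (1 + 21/5) = n^((21+5)/5) / ((21+5)/5) = (5/26) · n^(26/5).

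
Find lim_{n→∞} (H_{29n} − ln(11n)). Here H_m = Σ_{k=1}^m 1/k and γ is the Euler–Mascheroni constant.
lim = ln(29/11) + γ

By Euler-Maclaurin, H_m = ln m + γ + O(1/m). So
  H_{29n} − ln(11n) = ln(29n) + γ − ln(11n) + O(1/n)
                       = ln(29/11) + γ + O(1/n).
Hence the limit is ln(29/11) + γ.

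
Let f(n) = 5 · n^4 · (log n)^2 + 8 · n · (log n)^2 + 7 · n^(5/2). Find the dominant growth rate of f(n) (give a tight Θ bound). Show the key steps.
f(n) ∈ Θ(n^4 · (log n)^2)

Compare the terms by growth order. For large n, n^a · (log n)^b dominates n^a' · (log n)^b' iff a > a', or (a = a' and b > b'). Ranking the 3 terms shows the dominant one is 5 · n^4 · (log n)^2. Hence f(n) ∈ Θ(n^4 · (log n)^2).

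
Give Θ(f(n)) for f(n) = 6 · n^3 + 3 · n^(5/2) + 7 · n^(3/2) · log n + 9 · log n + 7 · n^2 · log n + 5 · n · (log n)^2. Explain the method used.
f(n) ∈ Θ(n^3)

Compare the terms by growth order. For large n, n^a · (log n)^b dominates n^a' · (log n)^b' iff a > a', or (a = a' and b > b'). Ranking the 6 terms shows the dominant one is 6 · n^3. Hence f(n) ∈ Θ(n^3).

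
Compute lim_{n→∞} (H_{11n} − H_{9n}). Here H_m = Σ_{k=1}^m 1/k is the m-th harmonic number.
lim = ln(11/9)

Euler-Maclaurin gives H_m = ln m + γ + 1/(2m) + O(1/m^2). The γ and O(1/m) terms cancel in the difference:
  H_{11n} − H_{9n} = ln(11n) − ln(9n) + O(1/n) = ln(11/9) + O(1/n).
Hence the limit is ln(11/9).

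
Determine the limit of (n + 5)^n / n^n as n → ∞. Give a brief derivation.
lim = e^5

Rewrite as (1 + 5/n)^(n). By the standard limit (1 + x/n)^n → e^x, we have (1 + 5/n)^n → e^5, and raising to the 1st power gives e^5.
More precisely, ln[(1 + 5/n)^(n)] = n · ln(1 + 5/n) = n · (5/n + O(1/n^2)) = 5 + O(1/n) → 5.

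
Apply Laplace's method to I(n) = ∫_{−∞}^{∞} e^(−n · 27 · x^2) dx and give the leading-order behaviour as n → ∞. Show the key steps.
I(n) = sqrt(π/(27n))

Here φ(x) = 27 · x^2 has its unique minimum at x* = 0 with φ(x*) = 0 and φ''(x*) = 54. Laplace's method gives
  I(n) ~ e^(−n φ(x*)) · sqrt(2π / (n · φ''(x*))) = sqrt(2π / (54n)) = sqrt(π/(27n)).
This is exact: substituting u = (x − 0)·sqrt(27n) gives I(n) = (1/sqrt(27n)) ∫_{−∞}^{∞} e^(−u^2) du = sqrt(π/(27n)).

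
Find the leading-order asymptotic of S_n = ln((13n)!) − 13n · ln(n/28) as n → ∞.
S_n ~ 13n · (ln 364 − 1) + O(ln n)

Stirling: ln((13n)!) = 13n ln(13n) − 13n + O(ln n).
  S_n = 13n ln(13n) − 13n − 13n ln(n/28) + O(ln n)
      = 13n ln(13n) − 13n ln n + 13n ln 28 − 13n + O(ln n)
      = 13n ln 13 + 13n ln 28 − 13n + O(ln n)
      = 13n (ln 364 − 1) + O(ln n).
Numerically ln(364) − 1 ≈ 4.8972.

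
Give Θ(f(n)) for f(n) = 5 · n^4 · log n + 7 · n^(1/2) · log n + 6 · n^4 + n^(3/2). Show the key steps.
f(n) ∈ Θ(n^4 · log n)

Compare the terms by growth order. For large n, n^a · (log n)^b dominates n^a' · (log n)^b' iff a > a', or (a = a' and b > b'). Ranking the 4 terms shows the dominant one is 5 · n^4 · log n. Hence f(n) ∈ Θ(n^4 · log n).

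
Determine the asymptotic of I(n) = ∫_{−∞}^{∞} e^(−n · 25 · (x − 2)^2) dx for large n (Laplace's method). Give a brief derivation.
I(n) = sqrt(π/(25n))

Here φ(x) = 25 · (x − 2)^2 has its unique minimum at x* = 2 with φ(x*) = 0 and φ''(x*) = 50. Laplace's method gives
  I(n) ~ e^(−n φ(x*)) · sqrt(2π / (n · φ''(x*))) = sqrt(2π / (50n)) = sqrt(π/(25n)).
This is exact: substituting u = (x − 2)·sqrt(25n) gives I(n) = (1/sqrt(25n)) ∫_{−∞}^{∞} e^(−u^2) du = sqrt(π/(25n)).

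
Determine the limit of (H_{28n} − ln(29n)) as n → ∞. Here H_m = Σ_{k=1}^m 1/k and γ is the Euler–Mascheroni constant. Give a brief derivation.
lim = ln(28/29) + γ

By Euler-Maclaurin, H_m = ln m + γ + O(1/m). So
  H_{28n} − ln(29n) = ln(28n) + γ − ln(29n) + O(1/n)
                       = ln(28/29) + γ + O(1/n).
Hence the limit is ln(28/29) + γ.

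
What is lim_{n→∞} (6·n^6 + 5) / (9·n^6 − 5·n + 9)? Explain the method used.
lim = 6/9 = 2/3

For large n the leading n^6 terms dominate both numerator and denominator. Dividing top and bottom by n^6, every other term tends to 0, leaving 6/9 = 2/3.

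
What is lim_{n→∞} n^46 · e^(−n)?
lim = 0

Exponentials with base > 1 dominate every fixed polynomial: for any fixed c, n^c / e^n → 0 as n → ∞ (e.g. by the ratio test, or since e^n grows faster than any power of n). Hence n^46 · e^(−n) = n^46 / e^n → 0.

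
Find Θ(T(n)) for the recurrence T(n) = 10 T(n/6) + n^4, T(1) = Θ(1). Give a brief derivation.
T(n) = Θ(n^4)

log_6 10 ≈ 1.285. f(n) = n^4 dominates n^(log_6 10) since 4 > 1.285, and the regularity condition a·f(n/b) = 10·(n/6)^4 = (10/1296)·n^4 ≤ c·f(n) holds with c = 10/1296 ≈ 0.00772 < 1. So this is Case 3: T(n) = Θ(f(n)) = Θ(n^4).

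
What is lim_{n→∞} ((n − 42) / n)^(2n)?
lim = e^(−84)

Rewrite as (1 − 42/n)^(2n). By the standard limit (1 + x/n)^n → e^x, we have (1 − 42/n)^n → e^(−42), and raising to the 2nd power gives e^(−84).
More precisely, ln[(1 − 42/n)^(2n)] = 2n · ln(1 − 42/n) = 2n · (-42/n + O(1/n^2)) = -84 + O(1/n) → -84.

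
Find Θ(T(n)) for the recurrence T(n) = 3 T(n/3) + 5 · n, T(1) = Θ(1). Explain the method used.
T(n) = Θ(n log n)

log_3 3 = 1, and f(n) = 5 · n = Θ(n^(log_3 3)). This is Case 2 of the master theorem: T(n) = Θ(f(n) · log n) = Θ(n log n).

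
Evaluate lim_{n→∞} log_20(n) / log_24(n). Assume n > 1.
lim = ln(24) / ln(20) = log_20(24)

Change of base: log_20(n) = ln n / ln 20 and log_24(n) = ln n / ln 24. The ratio is (ln n / ln 20) · (ln 24 / ln n) = ln 24 / ln 20, a constant independent of n. So the limit is ln 24 / ln 20 = log_20(24).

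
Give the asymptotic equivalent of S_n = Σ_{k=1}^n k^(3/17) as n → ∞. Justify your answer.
S_n ~ (17/20) · n^(20/17)

Integral comparison: Σ_{k=1}^n k^(3/17) = ∫_0^n x^(3/17) dx + O(n^(3/17)). The integral is n^(1 + 3/17) / (1 + 3/17) = n^((3+17)/17) / ((3+17)/17) = (17/20) · n^(20/17).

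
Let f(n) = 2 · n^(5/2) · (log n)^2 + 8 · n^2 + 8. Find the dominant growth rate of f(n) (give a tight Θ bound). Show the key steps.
f(n) ∈ Θ(n^(5/2) · (log n)^2)

Compare the terms by growth order. For large n, n^a · (log n)^b dominates n^a' · (log n)^b' iff a > a', or (a = a' and b > b'). Ranking the 3 terms shows the dominant one is 2 · n^(5/2) · (log n)^2. Hence f(n) ∈ Θ(n^(5/2) · (log n)^2).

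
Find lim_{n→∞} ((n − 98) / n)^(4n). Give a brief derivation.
lim = e^(−392)

Rewrite as (1 − 98/n)^(4n). By the standard limit (1 + x/n)^n → e^x, we have (1 − 98/n)^n → e^(−98), and raising to the 4th power gives e^(−392).
More precisely, ln[(1 − 98/n)^(4n)] = 4n · ln(1 − 98/n) = 4n · (-98/n + O(1/n^2)) = -392 + O(1/n) → -392.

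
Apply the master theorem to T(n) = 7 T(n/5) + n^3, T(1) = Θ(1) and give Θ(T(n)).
T(n) = Θ(n^3)

log_5 7 ≈ 1.209. f(n) = n^3 dominates n^(log_5 7) since 3 > 1.209, and the regularity condition a·f(n/b) = 7·(n/5)^3 = (7/125)·n^3 ≤ c·f(n) holds with c = 7/125 ≈ 0.056 < 1. So this is Case 3: T(n) = Θ(f(n)) = Θ(n^3).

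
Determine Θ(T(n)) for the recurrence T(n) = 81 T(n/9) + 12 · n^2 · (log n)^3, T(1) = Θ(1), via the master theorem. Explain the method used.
T(n) = Θ(n^2 · (log n)^4)

Here log_9 81 = 2 and f(n) = 12 · n^2 · (log n)^3 = Θ(n^(log_9 81) · (log n)^3). This is the extended Case 2 of the master theorem (f matches the critical exponent up to log factors), giving T(n) = Θ(n^(log_9 81) · (log n)^(3+1)) = Θ(n^2 · (log n)^4).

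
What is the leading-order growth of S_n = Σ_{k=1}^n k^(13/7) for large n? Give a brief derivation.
S_n ~ (7/20) · n^(20/7)

Integral comparison: Σ_{k=1}^n k^(13/7) = ∫_0^n x^(13/7) dx + O(n^(13/7)). The integral is n^(1 + 13/7) / (1 + 13/7) = n^((13+7)/7) / ((13+7)/7) = (7/20) · n^(20/7).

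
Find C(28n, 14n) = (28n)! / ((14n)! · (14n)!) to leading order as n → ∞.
C(28n, 14n) ~ (4)^(14n) · sqrt(1/(π·14n))

Write N = 14n. Apply Stirling to each factorial:
  (2N)! ~ sqrt(2π·2N) · (2N/e)^(2N),
  N! ~ sqrt(2π N) · (N/e)^N,
  (1N)! ~ sqrt(2π·1N) · (1N/e)^(1N).
The exponential factors combine to (2N)^(2N) / (N^N · (1N)^(1N)) = 2^(2N)/1^(1N) = (2^2/1^1)^N = (4)^N.
The square-root prefactors combine to sqrt(2π·2N) / (sqrt(2π N)·sqrt(2π·1N)) = sqrt(2 / (2π·1·N)) = sqrt(1/(π·14n)).
Substituting N = 14n: C(28n, 14n) ~ (4)^(14n) · sqrt(1/(π·14n)).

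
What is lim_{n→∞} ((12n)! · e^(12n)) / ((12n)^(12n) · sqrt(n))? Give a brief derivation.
lim = sqrt(2π·12)

Stirling: (12n)! ~ sqrt(2π·12n) · (12n/e)^(12n). Hence
  (12n)! · e^(12n) / (12n)^(12n) ~ sqrt(2π·12n).
Dividing by sqrt(n): sqrt(2π·12n) / sqrt(n) = sqrt(2π·12) · n^((1−1)/2), so the limit is sqrt(2π·12).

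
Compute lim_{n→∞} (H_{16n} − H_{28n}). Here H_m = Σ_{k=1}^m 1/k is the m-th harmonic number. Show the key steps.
lim = ln(16/28) = ln(4/7)

Euler-Maclaurin gives H_m = ln m + γ + 1/(2m) + O(1/m^2). The γ and O(1/m) terms cancel in the difference:
  H_{16n} − H_{28n} = ln(16n) − ln(28n) + O(1/n) = ln(16/28) + O(1/n).
Hence the limit is ln(16/28) = ln(4/7).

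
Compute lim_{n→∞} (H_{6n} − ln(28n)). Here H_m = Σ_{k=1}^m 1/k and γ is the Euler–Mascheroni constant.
lim = ln(3/14) + γ

By Euler-Maclaurin, H_m = ln m + γ + O(1/m). So
  H_{6n} − ln(28n) = ln(6n) + γ − ln(28n) + O(1/n)
                       = ln(6/28) + γ + O(1/n).
Hence the limit is ln(6/28) + γ (= ln(3/14)).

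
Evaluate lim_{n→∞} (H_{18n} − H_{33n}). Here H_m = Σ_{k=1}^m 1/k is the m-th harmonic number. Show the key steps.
lim = ln(18/33) = ln(6/11)

Euler-Maclaurin gives H_m = ln m + γ + 1/(2m) + O(1/m^2). The γ and O(1/m) terms cancel in the difference:
  H_{18n} − H_{33n} = ln(18n) − ln(33n) + O(1/n) = ln(18/33) + O(1/n).
Hence the limit is ln(18/33) = ln(6/11).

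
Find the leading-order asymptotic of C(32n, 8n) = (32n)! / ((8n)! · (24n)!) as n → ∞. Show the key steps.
C(32n, 8n) ~ (256/27)^(8n) · sqrt(2/(3π·8n))

Write N = 8n. Apply Stirling to each factorial:
  (4N)! ~ sqrt(2π·4N) · (4N/e)^(4N),
  N! ~ sqrt(2π N) · (N/e)^N,
  (3N)! ~ sqrt(2π·3N) · (3N/e)^(3N).
The exponential factors combine to (4N)^(4N) / (N^N · (3N)^(3N)) = 4^(4N)/3^(3N) = (4^4/3^3)^N = (256/27)^N.
The square-root prefactors combine to sqrt(2π·4N) / (sqrt(2π N)·sqrt(2π·3N)) = sqrt(4 / (2π·3·N)) = sqrt(2/(3π·8n)).
Substituting N = 8n: C(32n, 8n) ~ (256/27)^(8n) · sqrt(2/(3π·8n)).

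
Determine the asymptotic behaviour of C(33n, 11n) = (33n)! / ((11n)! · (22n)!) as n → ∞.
C(33n, 11n) ~ (27/4)^(11n) · sqrt(3/(4π·11n))

Write N = 11n. Apply Stirling to each factorial:
  (3N)! ~ sqrt(2π·3N) · (3N/e)^(3N),
  N! ~ sqrt(2π N) · (N/e)^N,
  (2N)! ~ sqrt(2π·2N) · (2N/e)^(2N).
The exponential factors combine to (3N)^(3N) / (N^N · (2N)^(2N)) = 3^(3N)/2^(2N) = (3^3/2^2)^N = (27/4)^N.
The square-root prefactors combine to sqrt(2π·3N) / (sqrt(2π N)·sqrt(2π·2N)) = sqrt(3 / (2π·2·N)) = sqrt(3/(4π·11n)).
Substituting N = 11n: C(33n, 11n) ~ (27/4)^(11n) · sqrt(3/(4π·11n)).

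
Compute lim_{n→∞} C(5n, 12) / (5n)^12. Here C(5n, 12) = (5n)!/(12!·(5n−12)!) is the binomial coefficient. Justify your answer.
lim = 1/12! = 1/479001600

With N = 5n → ∞: C(N, 12) / N^12 = [N(N−1)…(N−11)] / (12! · N^12) = (1/12!) · 1 · (1 − 1/(5n)) · … · (1 − 11/(5n)). Each factor → 1 as N → ∞, so the limit is 1/12! = 1/479001600.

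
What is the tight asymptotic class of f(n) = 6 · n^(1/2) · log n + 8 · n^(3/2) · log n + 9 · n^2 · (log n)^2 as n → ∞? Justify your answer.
f(n) ∈ Θ(n^2 · (log n)^2)

Compare the terms by growth order. For large n, n^a · (log n)^b dominates n^a' · (log n)^b' iff a > a', or (a = a' and b > b'). Ranking the 3 terms shows the dominant one is 9 · n^2 · (log n)^2. Hence f(n) ∈ Θ(n^2 · (log n)^2).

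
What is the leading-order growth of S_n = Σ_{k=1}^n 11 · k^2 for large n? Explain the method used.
S_n ~ 11 · n^3 / 3

By integral comparison (Euler-Maclaurin), Σ_{k=1}^n 11 · k^2 = 11 · ∫_0^n x^2 dx + O(n^2) = 11 · n^3/3 + O(n^2). (Equivalently, Faulhaber's formula gives the same leading term.)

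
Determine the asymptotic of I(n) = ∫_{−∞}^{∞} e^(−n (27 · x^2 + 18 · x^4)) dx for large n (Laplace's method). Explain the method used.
I(n) ~ sqrt(π/(27n))

φ(x) = 27 · x^2 + 18 · x^4 has its unique global minimum at x* = 0 (since φ'(x) = 54x + 72x^3 = 0 only at x = 0 for real x with both coefficients positive, and φ → ∞ as |x| → ∞). At x* = 0, φ(0) = 0 and φ''(0) = 54. Laplace's method then gives
  I(n) ~ sqrt(2π / (n · φ''(0))) · e^(−n φ(0)) = sqrt(2π / (54n)) = sqrt(π/(27n)).
The 18 · x^4 term contributes only at subleading order (an O(1/n) relative correction).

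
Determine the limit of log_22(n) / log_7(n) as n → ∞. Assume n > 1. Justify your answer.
lim = ln(7) / ln(22) = log_22(7)

Change of base: log_22(n) = ln n / ln 22 and log_7(n) = ln n / ln 7. The ratio is (ln n / ln 22) · (ln 7 / ln n) = ln 7 / ln 22, a constant independent of n. So the limit is ln 7 / ln 22 = log_22(7).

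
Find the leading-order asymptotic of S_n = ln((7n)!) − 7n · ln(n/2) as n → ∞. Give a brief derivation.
S_n ~ 7n · (ln 14 − 1) + O(ln n)

Stirling: ln((7n)!) = 7n ln(7n) − 7n + O(ln n).
  S_n = 7n ln(7n) − 7n − 7n ln(n/2) + O(ln n)
      = 7n ln(7n) − 7n ln n + 7n ln 2 − 7n + O(ln n)
      = 7n ln 7 + 7n ln 2 − 7n + O(ln n)
      = 7n (ln 14 − 1) + O(ln n).
Numerically ln(14) − 1 ≈ 1.6391.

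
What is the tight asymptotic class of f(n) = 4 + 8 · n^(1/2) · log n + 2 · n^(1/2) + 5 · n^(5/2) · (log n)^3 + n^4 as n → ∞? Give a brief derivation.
f(n) ∈ Θ(n^4)

Compare the terms by growth order. For large n, n^a · (log n)^b dominates n^a' · (log n)^b' iff a > a', or (a = a' and b > b'). Ranking the 5 terms shows the dominant one is n^4. Hence f(n) ∈ Θ(n^4).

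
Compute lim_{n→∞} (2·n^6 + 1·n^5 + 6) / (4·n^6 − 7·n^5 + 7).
lim = 2/4 = 1/2

For large n the leading n^6 terms dominate both numerator and denominator. Dividing top and bottom by n^6, every other term tends to 0, leaving 2/4 = 1/2.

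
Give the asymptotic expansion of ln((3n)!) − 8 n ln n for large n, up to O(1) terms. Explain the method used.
ln((3n)!) − 8 n ln n = −5 n ln n + 3(ln 3 − 1) n + (1/2) ln(2π·3n) + O(1/n)

Stirling: ln((3n)!) = 3n ln(3n) − 3n + (1/2) ln(2π·3n) + O(1/n).
Expand 3n ln(3n) = 3n (ln n + ln 3) = 3n ln n + 3n ln 3.
Subtract 8n ln n: leading term is (3 − 8) n ln n = −5 n ln n. The next term is 3n ln 3 − 3n = 3(ln 3 − 1) n. Then the (1/2) ln(2π·3n) correction.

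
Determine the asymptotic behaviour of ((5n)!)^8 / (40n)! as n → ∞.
((5n)!)^8/(40n)! ~ ((2π·5n)^(7/2) / sqrt(8)) · 8^(−8·5n)  →  0

Write N = 5n. Stirling: N! ~ sqrt(2π N)(N/e)^N and (8N)! ~ sqrt(2π·8N)·(8N/e)^(8N).
  (N!)^8/(8N)! ~ (2π N)^(8/2) (N/e)^(8N) / [sqrt(2π·8N) (8N/e)^(8N)]
     = (2π N)^(8/2) / sqrt(2π·8N) · (N/(8N))^(8N)
     = (2π N)^((8−1)/2) / sqrt(8) · 8^(−8N).
Since 8^8 > 1, the factor 8^(−8N) decays exponentially, so the ratio → 0. Substituting N = 5n gives the stated form.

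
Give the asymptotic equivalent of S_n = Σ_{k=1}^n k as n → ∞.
S_n ~ n^2 / 2

By integral comparison (Euler-Maclaurin), Σ_{k=1}^n k = ∫_0^n x^1 dx + O(n) = n^2/2 + O(n). (Equivalently, Faulhaber's formula gives the same leading term.)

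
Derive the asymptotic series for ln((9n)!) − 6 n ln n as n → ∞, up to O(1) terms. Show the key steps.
ln((9n)!) − 6 n ln n = 3 n ln n + 9(ln 9 − 1) n + (1/2) ln(2π·9n) + O(1/n)

Stirling: ln((9n)!) = 9n ln(9n) − 9n + (1/2) ln(2π·9n) + O(1/n).
Expand 9n ln(9n) = 9n (ln n + ln 9) = 9n ln n + 9n ln 9.
Subtract 6n ln n: leading term is (9 − 6) n ln n = 3 n ln n. The next term is 9n ln 9 − 9n = 9(ln 9 − 1) n. Then the (1/2) ln(2π·9n) correction.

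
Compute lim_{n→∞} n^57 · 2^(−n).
lim = 0

Exponentials with base > 1 dominate every fixed polynomial: for any fixed c, n^c / 2^n → 0 as n → ∞ (e.g. by the ratio test, or by writing 2^n = e^(n ln 2) and noting e^(n ln 2) / n^c → ∞). Hence n^57 · 2^(−n) = n^57 / 2^n → 0.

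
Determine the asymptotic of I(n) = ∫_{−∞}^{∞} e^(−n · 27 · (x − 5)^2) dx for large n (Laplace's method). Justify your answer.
I(n) = sqrt(π/(27n))

Here φ(x) = 27 · (x − 5)^2 has its unique minimum at x* = 5 with φ(x*) = 0 and φ''(x*) = 54. Laplace's method gives
  I(n) ~ e^(−n φ(x*)) · sqrt(2π / (n · φ''(x*))) = sqrt(2π / (54n)) = sqrt(π/(27n)).
This is exact: substituting u = (x − 5)·sqrt(27n) gives I(n) = (1/sqrt(27n)) ∫_{−∞}^{∞} e^(−u^2) du = sqrt(π/(27n)).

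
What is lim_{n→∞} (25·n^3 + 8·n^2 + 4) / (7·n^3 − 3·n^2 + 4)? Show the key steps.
lim = 25/7

For large n the leading n^3 terms dominate both numerator and denominator. Dividing top and bottom by n^3, every other term tends to 0, leaving 25/7.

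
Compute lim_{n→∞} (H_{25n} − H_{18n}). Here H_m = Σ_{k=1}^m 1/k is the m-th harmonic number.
lim = ln(25/18)

Euler-Maclaurin gives H_m = ln m + γ + 1/(2m) + O(1/m^2). The γ and O(1/m) terms cancel in the difference:
  H_{25n} − H_{18n} = ln(25n) − ln(18n) + O(1/n) = ln(25/18) + O(1/n).
Hence the limit is ln(25/18).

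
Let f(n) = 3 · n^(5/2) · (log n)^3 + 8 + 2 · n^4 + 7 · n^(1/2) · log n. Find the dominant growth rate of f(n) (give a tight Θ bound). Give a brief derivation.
f(n) ∈ Θ(n^4)

Compare the terms by growth order. For large n, n^a · (log n)^b dominates n^a' · (log n)^b' iff a > a', or (a = a' and b > b'). Ranking the 4 terms shows the dominant one is 2 · n^4. Hence f(n) ∈ Θ(n^4).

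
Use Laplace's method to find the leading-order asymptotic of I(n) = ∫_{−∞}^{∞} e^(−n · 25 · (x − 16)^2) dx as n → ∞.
I(n) = sqrt(π/(25n))

Here φ(x) = 25 · (x − 16)^2 has its unique minimum at x* = 16 with φ(x*) = 0 and φ''(x*) = 50. Laplace's method gives
  I(n) ~ e^(−n φ(x*)) · sqrt(2π / (n · φ''(x*))) = sqrt(2π / (50n)) = sqrt(π/(25n)).
This is exact: substituting u = (x − 16)·sqrt(25n) gives I(n) = (1/sqrt(25n)) ∫_{−∞}^{∞} e^(−u^2) du = sqrt(π/(25n)).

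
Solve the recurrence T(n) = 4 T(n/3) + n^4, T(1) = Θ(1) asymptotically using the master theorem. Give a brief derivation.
T(n) = Θ(n^4)

log_3 4 ≈ 1.262. f(n) = n^4 dominates n^(log_3 4) since 4 > 1.262, and the regularity condition a·f(n/b) = 4·(n/3)^4 = (4/81)·n^4 ≤ c·f(n) holds with c = 4/81 ≈ 0.0494 < 1. So this is Case 3: T(n) = Θ(f(n)) = Θ(n^4).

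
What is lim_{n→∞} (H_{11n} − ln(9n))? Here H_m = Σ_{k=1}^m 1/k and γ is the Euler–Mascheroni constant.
lim = ln(11/9) + γ

By Euler-Maclaurin, H_m = ln m + γ + O(1/m). So
  H_{11n} − ln(9n) = ln(11n) + γ − ln(9n) + O(1/n)
                       = ln(11/9) + γ + O(1/n).
Hence the limit is ln(11/9) + γ.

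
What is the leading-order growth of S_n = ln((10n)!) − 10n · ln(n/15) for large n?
S_n ~ 10n · (ln 150 − 1) + O(ln n)

Stirling: ln((10n)!) = 10n ln(10n) − 10n + O(ln n).
  S_n = 10n ln(10n) − 10n − 10n ln(n/15) + O(ln n)
      = 10n ln(10n) − 10n ln n + 10n ln 15 − 10n + O(ln n)
      = 10n ln 10 + 10n ln 15 − 10n + O(ln n)
      = 10n (ln 150 − 1) + O(ln n).
Numerically ln(150) − 1 ≈ 4.0106.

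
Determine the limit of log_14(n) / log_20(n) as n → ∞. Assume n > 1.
lim = ln(20) / ln(14) = log_14(20)

Change of base: log_14(n) = ln n / ln 14 and log_20(n) = ln n / ln 20. The ratio is (ln n / ln 14) · (ln 20 / ln n) = ln 20 / ln 14, a constant independent of n. So the limit is ln 20 / ln 14 = log_14(20).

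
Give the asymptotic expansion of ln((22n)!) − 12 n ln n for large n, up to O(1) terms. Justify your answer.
ln((22n)!) − 12 n ln n = 10 n ln n + 22(ln 22 − 1) n + (1/2) ln(2π·22n) + O(1/n)

Stirling: ln((22n)!) = 22n ln(22n) − 22n + (1/2) ln(2π·22n) + O(1/n).
Expand 22n ln(22n) = 22n (ln n + ln 22) = 22n ln n + 22n ln 22.
Subtract 12n ln n: leading term is (22 − 12) n ln n = 10 n ln n. The next term is 22n ln 22 − 22n = 22(ln 22 − 1) n. Then the (1/2) ln(2π·22n) correction.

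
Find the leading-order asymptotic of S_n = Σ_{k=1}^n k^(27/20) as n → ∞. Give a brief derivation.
S_n ~ (20/47) · n^(47/20)

Integral comparison: Σ_{k=1}^n k^(27/20) = ∫_0^n x^(27/20) dx + O(n^(27/20)). The integral is n^(1 + 27/20) / (1 + 27/20) = n^((27+20)/20) / ((27+20)/20) = (20/47) · n^(47/20).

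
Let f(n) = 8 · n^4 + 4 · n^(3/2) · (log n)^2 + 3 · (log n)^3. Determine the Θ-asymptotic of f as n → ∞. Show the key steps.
f(n) ∈ Θ(n^4)

Compare the terms by growth order. For large n, n^a · (log n)^b dominates n^a' · (log n)^b' iff a > a', or (a = a' and b > b'). Ranking the 3 terms shows the dominant one is 8 · n^4. Hence f(n) ∈ Θ(n^4).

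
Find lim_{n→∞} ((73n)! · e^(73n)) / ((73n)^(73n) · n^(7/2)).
lim = 0

Stirling: (73n)! ~ sqrt(2π·73n) · (73n/e)^(73n). Hence
  (73n)! · e^(73n) / (73n)^(73n) ~ sqrt(2π·73n).
Dividing by n^(7/2): sqrt(2π·73n) / n^(7/2) = sqrt(2π·73) · n^((1−7)/2), so the expression behaves like sqrt(2π·73) · n^((1−7)/2) → 0.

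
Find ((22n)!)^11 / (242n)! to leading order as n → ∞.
((22n)!)^11/(242n)! ~ ((2π·22n)^(10/2) / sqrt(11)) · 11^(−11·22n)  →  0

Write N = 22n. Stirling: N! ~ sqrt(2π N)(N/e)^N and (11N)! ~ sqrt(2π·11N)·(11N/e)^(11N).
  (N!)^11/(11N)! ~ (2π N)^(11/2) (N/e)^(11N) / [sqrt(2π·11N) (11N/e)^(11N)]
     = (2π N)^(11/2) / sqrt(2π·11N) · (N/(11N))^(11N)
     = (2π N)^((11−1)/2) / sqrt(11) · 11^(−11N).
Since 11^11 > 1, the factor 11^(−11N) decays exponentially, so the ratio → 0. Substituting N = 22n gives the stated form.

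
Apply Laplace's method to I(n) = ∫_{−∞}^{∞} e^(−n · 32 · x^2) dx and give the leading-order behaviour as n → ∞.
I(n) = sqrt(π/(32n))

Here φ(x) = 32 · x^2 has its unique minimum at x* = 0 with φ(x*) = 0 and φ''(x*) = 64. Laplace's method gives
  I(n) ~ e^(−n φ(x*)) · sqrt(2π / (n · φ''(x*))) = sqrt(2π / (64n)) = sqrt(π/(32n)).
This is exact: substituting u = (x − 0)·sqrt(32n) gives I(n) = (1/sqrt(32n)) ∫_{−∞}^{∞} e^(−u^2) du = sqrt(π/(32n)).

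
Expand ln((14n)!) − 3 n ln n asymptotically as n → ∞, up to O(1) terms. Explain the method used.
ln((14n)!) − 3 n ln n = 11 n ln n + 14(ln 14 − 1) n + (1/2) ln(2π·14n) + O(1/n)

Stirling: ln((14n)!) = 14n ln(14n) − 14n + (1/2) ln(2π·14n) + O(1/n).
Expand 14n ln(14n) = 14n (ln n + ln 14) = 14n ln n + 14n ln 14.
Subtract 3n ln n: leading term is (14 − 3) n ln n = 11 n ln n. The next term is 14n ln 14 − 14n = 14(ln 14 − 1) n. Then the (1/2) ln(2π·14n) correction.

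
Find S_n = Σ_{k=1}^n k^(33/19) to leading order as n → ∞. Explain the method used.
S_n ~ (19/52) · n^(52/19)

Integral comparison: Σ_{k=1}^n k^(33/19) = ∫_0^n x^(33/19) dx + O(n^(33/19)). The integral is n^(1 + 33/19) / (1 + 33/19) = n^((33+19)/19) / ((33+19)/19) = (19/52) · n^(52/19).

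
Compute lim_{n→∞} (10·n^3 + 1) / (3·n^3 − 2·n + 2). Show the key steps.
lim = 10/3

For large n the leading n^3 terms dominate both numerator and denominator. Dividing top and bottom by n^3, every other term tends to 0, leaving 10/3.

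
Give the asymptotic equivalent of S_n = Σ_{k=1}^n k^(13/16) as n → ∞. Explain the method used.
S_n ~ (16/29) · n^(29/16)

Integral comparison: Σ_{k=1}^n k^(13/16) = ∫_0^n x^(13/16) dx + O(n^(13/16)). The integral is n^(1 + 13/16) / (1 + 13/16) = n^((13+16)/16) / ((13+16)/16) = (16/29) · n^(29/16).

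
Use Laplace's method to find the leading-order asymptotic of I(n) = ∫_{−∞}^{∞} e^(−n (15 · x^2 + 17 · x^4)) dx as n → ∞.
I(n) ~ sqrt(π/(15n))

φ(x) = 15 · x^2 + 17 · x^4 has its unique global minimum at x* = 0 (since φ'(x) = 30x + 68x^3 = 0 only at x = 0 for real x with both coefficients positive, and φ → ∞ as |x| → ∞). At x* = 0, φ(0) = 0 and φ''(0) = 30. Laplace's method then gives
  I(n) ~ sqrt(2π / (n · φ''(0))) · e^(−n φ(0)) = sqrt(2π / (30n)) = sqrt(π/(15n)).
The 17 · x^4 term contributes only at subleading order (an O(1/n) relative correction).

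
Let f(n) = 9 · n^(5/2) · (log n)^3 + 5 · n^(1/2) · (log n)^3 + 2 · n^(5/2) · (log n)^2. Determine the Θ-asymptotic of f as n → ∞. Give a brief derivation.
f(n) ∈ Θ(n^(5/2) · (log n)^3)

Compare the terms by growth order. For large n, n^a · (log n)^b dominates n^a' · (log n)^b' iff a > a', or (a = a' and b > b'). Ranking the 3 terms shows the dominant one is 9 · n^(5/2) · (log n)^3. Hence f(n) ∈ Θ(n^(5/2) · (log n)^3).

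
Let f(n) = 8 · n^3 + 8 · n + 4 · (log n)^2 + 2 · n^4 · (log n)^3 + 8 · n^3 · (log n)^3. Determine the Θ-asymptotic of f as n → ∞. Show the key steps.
f(n) ∈ Θ(n^4 · (log n)^3)

Compare the terms by growth order. For large n, n^a · (log n)^b dominates n^a' · (log n)^b' iff a > a', or (a = a' and b > b'). Ranking the 5 terms shows the dominant one is 2 · n^4 · (log n)^3. Hence f(n) ∈ Θ(n^4 · (log n)^3).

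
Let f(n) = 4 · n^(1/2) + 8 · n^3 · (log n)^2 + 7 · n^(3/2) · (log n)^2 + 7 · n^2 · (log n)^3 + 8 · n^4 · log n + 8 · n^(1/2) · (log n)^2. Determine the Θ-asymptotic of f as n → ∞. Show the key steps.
f(n) ∈ Θ(n^4 · log n)

Compare the terms by growth order. For large n, n^a · (log n)^b dominates n^a' · (log n)^b' iff a > a', or (a = a' and b > b'). Ranking the 6 terms shows the dominant one is 8 · n^4 · log n. Hence f(n) ∈ Θ(n^4 · log n).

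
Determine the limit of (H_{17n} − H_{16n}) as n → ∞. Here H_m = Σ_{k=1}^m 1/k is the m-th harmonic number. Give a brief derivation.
lim = ln(17/16)

Euler-Maclaurin gives H_m = ln m + γ + 1/(2m) + O(1/m^2). The γ and O(1/m) terms cancel in the difference:
  H_{17n} − H_{16n} = ln(17n) − ln(16n) + O(1/n) = ln(17/16) + O(1/n).
Hence the limit is ln(17/16).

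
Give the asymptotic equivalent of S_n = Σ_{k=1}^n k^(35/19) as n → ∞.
S_n ~ (19/54) · n^(54/19)

Integral comparison: Σ_{k=1}^n k^(35/19) = ∫_0^n x^(35/19) dx + O(n^(35/19)). The integral is n^(1 + 35/19) / (1 + 35/19) = n^((35+19)/19) / ((35+19)/19) = (19/54) · n^(54/19).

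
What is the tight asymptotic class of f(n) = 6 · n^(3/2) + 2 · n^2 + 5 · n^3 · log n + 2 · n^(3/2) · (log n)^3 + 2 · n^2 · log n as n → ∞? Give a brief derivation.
f(n) ∈ Θ(n^3 · log n)

Compare the terms by growth order. For large n, n^a · (log n)^b dominates n^a' · (log n)^b' iff a > a', or (a = a' and b > b'). Ranking the 5 terms shows the dominant one is 5 · n^3 · log n. Hence f(n) ∈ Θ(n^3 · log n).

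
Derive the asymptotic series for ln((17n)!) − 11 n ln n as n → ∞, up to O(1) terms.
ln((17n)!) − 11 n ln n = 6 n ln n + 17(ln 17 − 1) n + (1/2) ln(2π·17n) + O(1/n)

Stirling: ln((17n)!) = 17n ln(17n) − 17n + (1/2) ln(2π·17n) + O(1/n).
Expand 17n ln(17n) = 17n (ln n + ln 17) = 17n ln n + 17n ln 17.
Subtract 11n ln n: leading term is (17 − 11) n ln n = 6 n ln n. The next term is 17n ln 17 − 17n = 17(ln 17 − 1) n. Then the (1/2) ln(2π·17n) correction.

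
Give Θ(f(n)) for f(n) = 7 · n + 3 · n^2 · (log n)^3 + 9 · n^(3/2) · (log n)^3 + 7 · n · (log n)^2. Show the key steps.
f(n) ∈ Θ(n^2 · (log n)^3)

Compare the terms by growth order. For large n, n^a · (log n)^b dominates n^a' · (log n)^b' iff a > a', or (a = a' and b > b'). Ranking the 4 terms shows the dominant one is 3 · n^2 · (log n)^3. Hence f(n) ∈ Θ(n^2 · (log n)^3).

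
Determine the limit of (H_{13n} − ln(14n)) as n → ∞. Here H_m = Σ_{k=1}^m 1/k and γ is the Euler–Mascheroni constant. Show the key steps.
lim = ln(13/14) + γ

By Euler-Maclaurin, H_m = ln m + γ + O(1/m). So
  H_{13n} − ln(14n) = ln(13n) + γ − ln(14n) + O(1/n)
                       = ln(13/14) + γ + O(1/n).
Hence the limit is ln(13/14) + γ.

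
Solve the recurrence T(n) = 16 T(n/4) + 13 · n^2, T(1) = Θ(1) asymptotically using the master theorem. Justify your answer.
T(n) = Θ(n^2 log n)

log_4 16 = 2, and f(n) = 13 · n^2 = Θ(n^(log_4 16)). This is Case 2 of the master theorem: T(n) = Θ(f(n) · log n) = Θ(n^2 log n).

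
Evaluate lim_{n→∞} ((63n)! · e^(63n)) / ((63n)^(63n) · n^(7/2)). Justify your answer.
lim = 0

Stirling: (63n)! ~ sqrt(2π·63n) · (63n/e)^(63n). Hence
  (63n)! · e^(63n) / (63n)^(63n) ~ sqrt(2π·63n).
Dividing by n^(7/2): sqrt(2π·63n) / n^(7/2) = sqrt(2π·63) · n^((1−7)/2), so the expression behaves like sqrt(2π·63) · n^((1−7)/2) → 0.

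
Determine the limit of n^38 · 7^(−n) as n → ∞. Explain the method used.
lim = 0

Exponentials with base > 1 dominate every fixed polynomial: for any fixed c, n^c / 7^n → 0 as n → ∞ (e.g. by the ratio test, or by writing 7^n = e^(n ln 7) and noting e^(n ln 7) / n^c → ∞). Hence n^38 · 7^(−n) = n^38 / 7^n → 0.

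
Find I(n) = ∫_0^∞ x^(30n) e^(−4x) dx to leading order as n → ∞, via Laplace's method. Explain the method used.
I(n) ~ (sqrt(2π·30n) / 4) · (30n/(4e))^(30n)

Write the integrand as exp(30n ln x − 4x) and set f(x) = 30n ln x − 4x. Then f'(x) = 30n/x − 4 = 0 at x* = 30n/4, and f''(x*) = −30n/x*^2 = −4^2/(30n). Laplace's method (interior maximum) gives
  I(n) ~ e^(f(x*)) · sqrt(2π / |f''(x*)|)
        = exp(30n ln(30n/4) − 30n) · sqrt(2π · 30n / 4^2)
        = (30n/4)^(30n) e^(−30n) · sqrt(2π·30n) / 4
        = (sqrt(2π·30n) / 4) · (30n/(4e))^(30n).
This matches Γ(30n+1)/4^(30n+1) with Stirling applied to Γ.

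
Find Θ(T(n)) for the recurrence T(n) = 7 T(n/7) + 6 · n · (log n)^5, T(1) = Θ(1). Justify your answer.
T(n) = Θ(n · (log n)^6)

Here log_7 7 = 1 and f(n) = 6 · n · (log n)^5 = Θ(n^(log_7 7) · (log n)^5). This is the extended Case 2 of the master theorem (f matches the critical exponent up to log factors), giving T(n) = Θ(n^(log_7 7) · (log n)^(5+1)) = Θ(n · (log n)^6).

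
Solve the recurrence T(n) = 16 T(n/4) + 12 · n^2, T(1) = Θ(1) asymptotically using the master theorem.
T(n) = Θ(n^2 log n)

log_4 16 = 2, and f(n) = 12 · n^2 = Θ(n^(log_4 16)). This is Case 2 of the master theorem: T(n) = Θ(f(n) · log n) = Θ(n^2 log n).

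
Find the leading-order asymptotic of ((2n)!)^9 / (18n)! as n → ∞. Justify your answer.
((2n)!)^9/(18n)! ~ ((2π·2n)^(8/2) / 3) · 9^(−9·2n)  →  0

Write N = 2n. Stirling: N! ~ sqrt(2π N)(N/e)^N and (9N)! ~ sqrt(2π·9N)·(9N/e)^(9N).
  (N!)^9/(9N)! ~ (2π N)^(9/2) (N/e)^(9N) / [sqrt(2π·9N) (9N/e)^(9N)]
     = (2π N)^(9/2) / sqrt(2π·9N) · (N/(9N))^(9N)
     = (2π N)^((9−1)/2) / 3 · 9^(−9N).
Since 9^9 > 1, the factor 9^(−9N) decays exponentially, so the ratio → 0. Substituting N = 2n gives the stated form.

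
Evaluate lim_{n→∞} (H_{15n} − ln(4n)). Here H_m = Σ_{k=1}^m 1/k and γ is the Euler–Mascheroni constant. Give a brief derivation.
lim = ln(15/4) + γ

By Euler-Maclaurin, H_m = ln m + γ + O(1/m). So
  H_{15n} − ln(4n) = ln(15n) + γ − ln(4n) + O(1/n)
                       = ln(15/4) + γ + O(1/n).
Hence the limit is ln(15/4) + γ.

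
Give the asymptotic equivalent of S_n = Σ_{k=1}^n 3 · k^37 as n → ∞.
S_n ~ 3 · n^38 / 38

By integral comparison (Euler-Maclaurin), Σ_{k=1}^n 3 · k^37 = 3 · ∫_0^n x^37 dx + O(n^37) = 3 · n^38/38 + O(n^37). (Equivalently, Faulhaber's formula gives the same leading term.)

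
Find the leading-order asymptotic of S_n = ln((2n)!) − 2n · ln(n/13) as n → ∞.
S_n ~ 2n · (ln 26 − 1) + O(ln n)

Stirling: ln((2n)!) = 2n ln(2n) − 2n + O(ln n).
  S_n = 2n ln(2n) − 2n − 2n ln(n/13) + O(ln n)
      = 2n ln(2n) − 2n ln n + 2n ln 13 − 2n + O(ln n)
      = 2n ln 2 + 2n ln 13 − 2n + O(ln n)
      = 2n (ln 26 − 1) + O(ln n).
Numerically ln(26) − 1 ≈ 2.2581.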